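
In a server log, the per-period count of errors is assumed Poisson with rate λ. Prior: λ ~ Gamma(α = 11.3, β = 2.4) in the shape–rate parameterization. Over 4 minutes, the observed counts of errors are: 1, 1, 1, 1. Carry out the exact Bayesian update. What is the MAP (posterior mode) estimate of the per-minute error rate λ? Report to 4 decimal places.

With a Gamma(shape α, rate β) prior, the Poisson likelihood is conjugate: the posterior is Gamma(α + ΣXᵢ, β + n).
Sum of counts S = 4 over n = 4 minutes.
Posterior: Gamma(α+S, β+n) = Gamma(11.3+4, 2.4+4) = Gamma(15.3, 6.4).
Mode of Gamma(α,β) for α≥1 is (α−1)/β = 14.3/6.4 = 2.2344.

2.2344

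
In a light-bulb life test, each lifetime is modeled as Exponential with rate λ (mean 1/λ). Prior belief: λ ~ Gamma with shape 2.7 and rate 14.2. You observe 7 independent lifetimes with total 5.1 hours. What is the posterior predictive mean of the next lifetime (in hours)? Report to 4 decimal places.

With a Gamma(shape α, rate β) prior on the exponential rate λ, the posterior after n observations with total T = Σxᵢ is Gamma(α+n, β+T).
Posterior: Gamma(2.7+7, 14.2+5.1) = Gamma(9.7, 19.3).
The predictive distribution for the next observation is Lomax; its mean is β/(α−1) = 19.3/8.7 = 2.2184.

2.2184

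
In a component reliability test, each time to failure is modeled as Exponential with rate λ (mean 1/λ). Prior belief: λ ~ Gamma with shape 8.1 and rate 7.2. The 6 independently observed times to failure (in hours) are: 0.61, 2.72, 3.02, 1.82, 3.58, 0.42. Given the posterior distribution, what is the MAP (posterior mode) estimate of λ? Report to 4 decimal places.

0.6763

With a Gamma(shape α, rate β) prior on the exponential rate λ, the posterior after n observations with total T = Σxᵢ is Gamma(α+n, β+T).
Sum of observations T = 12.17 hours; n = 6.
Posterior: Gamma(8.1+6, 7.2+12.17) = Gamma(14.1, 19.37).
Mode = (α−1)/β = 0.6763.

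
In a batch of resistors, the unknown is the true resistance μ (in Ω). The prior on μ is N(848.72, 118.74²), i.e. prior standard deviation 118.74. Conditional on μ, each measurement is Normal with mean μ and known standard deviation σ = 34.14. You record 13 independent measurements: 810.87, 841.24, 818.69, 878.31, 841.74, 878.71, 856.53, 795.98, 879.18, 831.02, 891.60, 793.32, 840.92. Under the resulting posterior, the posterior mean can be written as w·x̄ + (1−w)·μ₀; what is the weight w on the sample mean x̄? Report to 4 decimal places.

For Normal data with known variance σ², a Normal(μ₀, σ₀²) prior on μ is conjugate. Posterior precision = 1/σ₀² + n/σ²; posterior mean is the precision-weighted average of μ₀ and x̄.
σ₀² = 118.74² = 14099.1876, σ² = 34.14² = 1165.5396. Prior precision 1/σ₀² = 1/14099.1876; data precision n/σ² = 13/1165.5396.
w = (n/σ²)/(1/σ₀² + n/σ²) = n·σ₀²/(σ² + n·σ₀²) = 13·14099.1876/(1165.5396 + 13·14099.1876) = 183289.4388/184454.9784 = 0.9937.

0.9937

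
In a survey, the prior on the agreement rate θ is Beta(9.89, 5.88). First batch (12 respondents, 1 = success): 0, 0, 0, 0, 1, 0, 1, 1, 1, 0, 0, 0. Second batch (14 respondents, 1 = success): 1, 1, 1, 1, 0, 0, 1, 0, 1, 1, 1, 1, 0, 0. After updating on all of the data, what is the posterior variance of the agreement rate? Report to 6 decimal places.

0.005791

The Beta prior is conjugate to a Binomial/Bernoulli likelihood; the update adds successes to α and failures to β.
After batch 1: Beta(9.89+4, 5.88+8) = Beta(13.89, 13.88).
After batch 2: Beta(13.89+9, 13.88+5) = Beta(22.89, 18.88).
Var = αβ/((α+β)²(α+β+1)) = 22.89·18.88/(41.77²·42.77) = 0.005791.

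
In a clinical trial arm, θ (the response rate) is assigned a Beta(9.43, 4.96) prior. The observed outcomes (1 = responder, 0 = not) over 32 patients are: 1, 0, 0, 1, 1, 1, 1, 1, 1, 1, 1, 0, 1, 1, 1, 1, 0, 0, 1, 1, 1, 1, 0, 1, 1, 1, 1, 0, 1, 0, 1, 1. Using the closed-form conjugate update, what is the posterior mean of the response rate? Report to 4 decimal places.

0.7206

The Beta prior is conjugate to a Binomial/Bernoulli likelihood; the update adds successes to α and failures to β.
Posterior: Beta(α+k, β+n−k) = Beta(9.43+24, 4.96+8) = Beta(33.43, 12.96).
Posterior mean = α/(α+β) = 33.43/46.39 = 0.7206.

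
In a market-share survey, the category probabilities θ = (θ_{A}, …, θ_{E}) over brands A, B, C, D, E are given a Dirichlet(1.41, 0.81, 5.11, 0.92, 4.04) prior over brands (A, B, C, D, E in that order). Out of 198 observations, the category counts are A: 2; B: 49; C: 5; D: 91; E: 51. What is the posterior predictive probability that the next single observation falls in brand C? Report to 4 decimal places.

The Dirichlet prior is conjugate to the Multinomial likelihood: each posterior αⱼ = prior αⱼ + observed count nⱼ.
Posterior concentration: (3.41, 49.81, 10.11, 91.92, 55.04), total = 210.29.
P(next = C | data) = α_{C}/Σα = 0.0481.

0.0481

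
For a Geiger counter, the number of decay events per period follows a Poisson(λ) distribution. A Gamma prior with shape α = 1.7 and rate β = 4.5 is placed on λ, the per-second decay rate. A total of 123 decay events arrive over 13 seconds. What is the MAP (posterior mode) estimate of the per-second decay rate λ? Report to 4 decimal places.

7.0686

With a Gamma(shape α, rate β) prior, the Poisson likelihood is conjugate: the posterior is Gamma(α + ΣXᵢ, β + n).
Posterior: Gamma(α+S, β+n) = Gamma(1.7+123, 4.5+13) = Gamma(124.7, 17.5).
Mode of Gamma(α,β) for α≥1 is (α−1)/β = 123.7/17.5 = 7.0686.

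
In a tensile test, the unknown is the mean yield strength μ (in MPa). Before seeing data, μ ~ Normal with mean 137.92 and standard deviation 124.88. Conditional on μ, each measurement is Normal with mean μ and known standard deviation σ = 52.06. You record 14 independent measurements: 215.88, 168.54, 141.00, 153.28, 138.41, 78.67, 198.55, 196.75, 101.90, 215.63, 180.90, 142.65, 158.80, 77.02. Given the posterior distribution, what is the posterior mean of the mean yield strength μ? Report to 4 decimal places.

For Normal data with known variance σ², a Normal(μ₀, σ₀²) prior on μ is conjugate. Posterior precision = 1/σ₀² + n/σ²; posterior mean is the precision-weighted average of μ₀ and x̄.
Σxᵢ = 215.88 + 168.54 + 141.00 + 153.28 + 138.41 + 78.67 + 198.55 + 196.75 + 101.90 + 215.63 + 180.90 + 142.65 + 158.80 + 77.02 = 2167.98, so n·x̄ = 2167.98.
σ₀² = 124.88² = 15595.0144, σ² = 52.06² = 2710.2436; σ² + n·σ₀² = 2710.2436 + 14·15595.0144 = 221040.4452.
Posterior mean = (μ₀/σ₀² + n·x̄/σ²)/(1/σ₀² + n/σ²) = (σ²·μ₀ + σ₀²·n·x̄)/(σ² + n·σ₀²) = (2710.2436·137.92 + 15595.0144·2167.98)/221040.4452 = 34183476.116224/221040.4452 = 154.6481.

154.6481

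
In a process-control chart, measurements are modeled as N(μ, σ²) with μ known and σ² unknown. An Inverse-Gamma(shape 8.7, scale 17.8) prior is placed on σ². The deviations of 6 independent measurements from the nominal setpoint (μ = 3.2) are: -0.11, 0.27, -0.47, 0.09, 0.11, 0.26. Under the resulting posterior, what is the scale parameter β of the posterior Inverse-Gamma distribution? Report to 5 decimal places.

17.99685

With known mean μ and an Inverse-Gamma(α, β) prior on σ², the Normal likelihood is conjugate: posterior is Inv-Gamma(α + n/2, β + Σ(xᵢ−μ)²/2).
Σ(xᵢ−μ)² = (-0.11)² + (0.27)² + (-0.47)² + (0.09)² + (0.11)² + (0.26)² = 0.3937.
Posterior: Inv-Gamma(8.7 + 6/2, 17.8 + 0.3937/2) = Inv-Gamma(11.70, 17.99685).
Posterior β = 17.99685.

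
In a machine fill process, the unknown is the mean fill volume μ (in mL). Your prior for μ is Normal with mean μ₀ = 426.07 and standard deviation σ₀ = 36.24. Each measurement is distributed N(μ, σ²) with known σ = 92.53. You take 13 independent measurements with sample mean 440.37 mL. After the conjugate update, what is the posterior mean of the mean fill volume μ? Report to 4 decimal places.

For Normal data with known variance σ², a Normal(μ₀, σ₀²) prior on μ is conjugate. Posterior precision = 1/σ₀² + n/σ²; posterior mean is the precision-weighted average of μ₀ and x̄.
n·x̄ = 13·440.37 = 5724.81.
σ₀² = 36.24² = 1313.3376, σ² = 92.53² = 8561.8009; σ² + n·σ₀² = 8561.8009 + 13·1313.3376 = 25635.1897.
Posterior mean = (μ₀/σ₀² + n·x̄/σ²)/(1/σ₀² + n/σ²) = (σ²·μ₀ + σ₀²·n·x̄)/(σ² + n·σ₀²) = (8561.8009·426.07 + 1313.3376·5724.81)/25635.1897 = 11166534.735319/25635.1897 = 435.5940.

435.5940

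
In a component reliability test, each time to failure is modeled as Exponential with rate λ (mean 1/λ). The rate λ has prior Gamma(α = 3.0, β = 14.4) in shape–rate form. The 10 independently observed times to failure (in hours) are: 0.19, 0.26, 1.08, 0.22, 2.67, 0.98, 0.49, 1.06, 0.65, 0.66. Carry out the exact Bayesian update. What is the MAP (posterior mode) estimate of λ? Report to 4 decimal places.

With a Gamma(shape α, rate β) prior on the exponential rate λ, the posterior after n observations with total T = Σxᵢ is Gamma(α+n, β+T).
Sum of observations T = 8.26 hours; n = 10.
Posterior: Gamma(3.0+10, 14.4+8.26) = Gamma(13.0, 22.66).
Mode = (α−1)/β = 0.5296.

0.5296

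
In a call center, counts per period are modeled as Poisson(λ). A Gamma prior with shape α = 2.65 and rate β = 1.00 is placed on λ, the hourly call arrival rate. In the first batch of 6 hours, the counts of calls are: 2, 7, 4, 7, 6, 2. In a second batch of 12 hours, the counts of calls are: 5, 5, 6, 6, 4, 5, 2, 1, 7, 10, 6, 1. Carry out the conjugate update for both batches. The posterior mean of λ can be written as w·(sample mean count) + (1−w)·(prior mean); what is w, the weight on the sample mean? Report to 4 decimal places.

0.9474

With a Gamma(shape α, rate β) prior, the Poisson likelihood is conjugate: the posterior is Gamma(α + ΣXᵢ, β + n).
Total number of hours: n = 6 + 12 = 18.
Posterior mean = (α₀+S)/(β₀+n) = [n/(β₀+n)]·(S/n) + [β₀/(β₀+n)]·(α₀/β₀), so only n and β₀ enter the weight.
Weight on data w = n/(β₀+n) = 18/(1.00+18) = 18/19.00 = 0.9474.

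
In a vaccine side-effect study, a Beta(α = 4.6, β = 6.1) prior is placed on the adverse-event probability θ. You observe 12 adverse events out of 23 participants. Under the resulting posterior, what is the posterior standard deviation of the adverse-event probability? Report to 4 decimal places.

The Beta prior is conjugate to a Binomial/Bernoulli likelihood; the update adds successes to α and failures to β.
Posterior: Beta(α+k, β+n−k) = Beta(4.6+12, 6.1+11) = Beta(16.6, 17.1).
Var = αβ/((α+β)²(α+β+1)) = 16.6·17.1/(33.7²·34.7) = 0.00720302; SD = √0.00720302 = 0.0849.

0.0849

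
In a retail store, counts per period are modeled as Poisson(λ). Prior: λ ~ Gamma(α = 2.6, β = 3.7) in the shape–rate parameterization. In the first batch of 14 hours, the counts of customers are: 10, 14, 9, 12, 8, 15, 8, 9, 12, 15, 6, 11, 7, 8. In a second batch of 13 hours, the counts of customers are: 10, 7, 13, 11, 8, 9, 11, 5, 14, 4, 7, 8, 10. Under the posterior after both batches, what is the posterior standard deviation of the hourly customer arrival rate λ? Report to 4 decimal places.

0.5289

With a Gamma(shape α, rate β) prior, the Poisson likelihood is conjugate: the posterior is Gamma(α + ΣXᵢ, β + n).
Batch 1: sum of counts S = 144 over n = 14 hours.
After batch 1: Gamma(α+S, β+n) = Gamma(2.6+144, 3.7+14) = Gamma(146.6, 17.7).
Batch 2: sum of counts S = 117 over n = 13 hours.
After batch 2: Gamma(α+S, β+n) = Gamma(146.6+117, 17.7+13) = Gamma(263.6, 30.7).
SD = √α/β = √263.6/30.7 = 0.5289.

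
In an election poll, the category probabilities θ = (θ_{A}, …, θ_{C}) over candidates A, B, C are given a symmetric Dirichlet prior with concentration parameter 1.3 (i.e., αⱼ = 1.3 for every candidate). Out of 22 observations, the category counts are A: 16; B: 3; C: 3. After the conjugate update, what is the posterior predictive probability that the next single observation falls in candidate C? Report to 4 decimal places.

The Dirichlet prior is conjugate to the Multinomial likelihood: each posterior αⱼ = prior αⱼ + observed count nⱼ.
Posterior concentration: (17.3, 4.3, 4.3), total = 25.9.
P(next = C | data) = α_{C}/Σα = 0.1660.

0.1660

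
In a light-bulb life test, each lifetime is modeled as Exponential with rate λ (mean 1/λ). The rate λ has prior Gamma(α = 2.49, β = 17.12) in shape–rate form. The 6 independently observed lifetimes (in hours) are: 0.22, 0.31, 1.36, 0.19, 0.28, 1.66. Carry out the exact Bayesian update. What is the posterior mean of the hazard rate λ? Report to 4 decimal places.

0.4016

With a Gamma(shape α, rate β) prior on the exponential rate λ, the posterior after n observations with total T = Σxᵢ is Gamma(α+n, β+T).
Sum of observations T = 4.02 hours; n = 6.
Posterior: Gamma(2.49+6, 17.12+4.02) = Gamma(8.49, 21.14).
Posterior mean of λ = α/β = 8.49/21.14 = 0.4016.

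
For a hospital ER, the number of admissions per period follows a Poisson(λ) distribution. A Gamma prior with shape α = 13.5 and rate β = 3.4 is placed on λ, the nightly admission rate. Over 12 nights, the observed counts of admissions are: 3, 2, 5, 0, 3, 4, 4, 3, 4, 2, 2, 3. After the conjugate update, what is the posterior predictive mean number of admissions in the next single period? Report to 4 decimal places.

With a Gamma(shape α, rate β) prior, the Poisson likelihood is conjugate: the posterior is Gamma(α + ΣXᵢ, β + n).
Sum of counts S = 35 over n = 12 nights.
Posterior: Gamma(α+S, β+n) = Gamma(13.5+35, 3.4+12) = Gamma(48.5, 15.4).
The predictive distribution for one future period is NegBinom with mean α/β = 3.1494.

3.1494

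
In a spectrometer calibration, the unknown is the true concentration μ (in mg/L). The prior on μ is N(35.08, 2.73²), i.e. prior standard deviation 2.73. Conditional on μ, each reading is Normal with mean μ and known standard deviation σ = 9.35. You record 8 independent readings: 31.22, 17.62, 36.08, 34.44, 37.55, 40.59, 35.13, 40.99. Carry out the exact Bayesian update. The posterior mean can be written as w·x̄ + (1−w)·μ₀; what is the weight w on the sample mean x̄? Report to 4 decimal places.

0.4055

For Normal data with known variance σ², a Normal(μ₀, σ₀²) prior on μ is conjugate. Posterior precision = 1/σ₀² + n/σ²; posterior mean is the precision-weighted average of μ₀ and x̄.
σ₀² = 2.73² = 7.4529, σ² = 9.35² = 87.4225. Prior precision 1/σ₀² = 1/7.4529; data precision n/σ² = 8/87.4225.
w = (n/σ²)/(1/σ₀² + n/σ²) = n·σ₀²/(σ² + n·σ₀²) = 8·7.4529/(87.4225 + 8·7.4529) = 59.6232/147.0457 = 0.4055.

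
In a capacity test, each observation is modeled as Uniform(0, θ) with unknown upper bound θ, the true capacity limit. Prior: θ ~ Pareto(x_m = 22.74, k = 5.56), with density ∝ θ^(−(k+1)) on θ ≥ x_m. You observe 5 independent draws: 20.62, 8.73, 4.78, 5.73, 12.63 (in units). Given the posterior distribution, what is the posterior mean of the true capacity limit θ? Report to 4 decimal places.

25.1187

A Pareto(scale x_m, shape k) prior on the upper bound θ of Uniform(0, θ) is conjugate: posterior is Pareto(max(x_m, max xᵢ), k + n).
Sample maximum = 20.62; prior scale x_m = 22.74 → posterior scale = max = 22.74.
Posterior shape = 5.56 + 5 = 10.56.
E[θ|data] = k·x_m/(k−1) = 10.56·22.74/9.56 = 25.1187.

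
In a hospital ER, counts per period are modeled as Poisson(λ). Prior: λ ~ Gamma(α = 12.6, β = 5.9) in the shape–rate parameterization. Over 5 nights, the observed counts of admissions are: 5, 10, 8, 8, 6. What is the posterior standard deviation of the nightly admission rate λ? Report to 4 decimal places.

With a Gamma(shape α, rate β) prior, the Poisson likelihood is conjugate: the posterior is Gamma(α + ΣXᵢ, β + n).
Sum of counts S = 37 over n = 5 nights.
Posterior: Gamma(α+S, β+n) = Gamma(12.6+37, 5.9+5) = Gamma(49.6, 10.9).
SD = √α/β = √49.6/10.9 = 0.6461.

0.6461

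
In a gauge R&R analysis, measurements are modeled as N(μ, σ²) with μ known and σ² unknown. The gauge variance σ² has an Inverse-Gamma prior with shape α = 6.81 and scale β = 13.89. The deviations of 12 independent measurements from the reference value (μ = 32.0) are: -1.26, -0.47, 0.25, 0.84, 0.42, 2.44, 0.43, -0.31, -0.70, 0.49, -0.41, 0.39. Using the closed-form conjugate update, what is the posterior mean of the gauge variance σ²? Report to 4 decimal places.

With known mean μ and an Inverse-Gamma(α, β) prior on σ², the Normal likelihood is conjugate: posterior is Inv-Gamma(α + n/2, β + Σ(xᵢ−μ)²/2).
Σ(xᵢ−μ)² = (-1.26)² + (-0.47)² + (0.25)² + (0.84)² + (0.42)² + (2.44)² + (0.43)² + (-0.31)² + (-0.70)² + (0.49)² + (-0.41)² + (0.39)² = 10.0379.
Posterior: Inv-Gamma(6.81 + 12/2, 13.89 + 10.0379/2) = Inv-Gamma(12.81, 18.90895).
E[σ²|data] = β/(α−1) = 18.90895/11.81 = 1.6011.

1.6011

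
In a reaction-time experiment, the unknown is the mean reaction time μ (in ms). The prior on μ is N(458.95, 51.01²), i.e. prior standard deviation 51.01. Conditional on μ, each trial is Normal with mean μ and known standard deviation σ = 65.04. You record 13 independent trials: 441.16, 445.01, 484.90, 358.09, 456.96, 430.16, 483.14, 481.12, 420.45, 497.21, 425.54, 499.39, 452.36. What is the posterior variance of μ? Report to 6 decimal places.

For Normal data with known variance σ², a Normal(μ₀, σ₀²) prior on μ is conjugate. Posterior precision = 1/σ₀² + n/σ²; posterior mean is the precision-weighted average of μ₀ and x̄.
σ₀² = 51.01² = 2602.0201, σ² = 65.04² = 4230.2016; σ² + n·σ₀² = 4230.2016 + 13·2602.0201 = 38056.4629.
Posterior precision = 1/σ₀² + n/σ² = 1/2602.0201 + 13/4230.2016 = (σ² + n·σ₀²)/(σ₀²σ²) = 38056.4629/(2602.0201·4230.2016); posterior variance σₙ² = σ₀²σ²/(σ² + n·σ₀²) = 2602.0201·4230.2016/38056.4629 = 289.229969.

289.229969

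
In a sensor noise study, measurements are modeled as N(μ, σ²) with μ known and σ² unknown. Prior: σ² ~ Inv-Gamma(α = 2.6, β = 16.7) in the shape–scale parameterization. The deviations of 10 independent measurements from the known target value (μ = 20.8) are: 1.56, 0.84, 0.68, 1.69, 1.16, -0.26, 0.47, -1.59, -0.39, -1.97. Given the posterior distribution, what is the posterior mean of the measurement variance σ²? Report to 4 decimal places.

With known mean μ and an Inverse-Gamma(α, β) prior on σ², the Normal likelihood is conjugate: posterior is Inv-Gamma(α + n/2, β + Σ(xᵢ−μ)²/2).
Σ(xᵢ−μ)² = (1.56)² + (0.84)² + (0.68)² + (1.69)² + (1.16)² + (-0.26)² + (0.47)² + (-1.59)² + (-0.39)² + (-1.97)² = 14.6529.
Posterior: Inv-Gamma(2.6 + 10/2, 16.7 + 14.6529/2) = Inv-Gamma(7.60, 24.02645).
E[σ²|data] = β/(α−1) = 24.02645/6.60 = 3.6404.

3.6404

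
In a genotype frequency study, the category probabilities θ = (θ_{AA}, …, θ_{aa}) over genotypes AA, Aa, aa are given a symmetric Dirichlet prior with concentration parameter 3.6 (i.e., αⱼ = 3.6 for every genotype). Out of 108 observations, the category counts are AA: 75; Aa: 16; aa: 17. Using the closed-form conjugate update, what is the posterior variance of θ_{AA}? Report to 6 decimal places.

0.001869

The Dirichlet prior is conjugate to the Multinomial likelihood: each posterior αⱼ = prior αⱼ + observed count nⱼ.
Posterior concentration: (78.6, 19.6, 20.6), total = 118.8.
Var[θ_j] = α_j(Σα−α_j)/((Σα)²(Σα+1)) = 78.6·40.2/(118.8²·119.8) = 0.001869.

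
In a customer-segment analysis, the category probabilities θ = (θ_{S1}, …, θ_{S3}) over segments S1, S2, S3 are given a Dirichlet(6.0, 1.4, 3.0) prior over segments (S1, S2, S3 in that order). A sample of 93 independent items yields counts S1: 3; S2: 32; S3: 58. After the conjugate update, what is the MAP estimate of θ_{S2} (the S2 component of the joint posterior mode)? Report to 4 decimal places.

The Dirichlet prior is conjugate to the Multinomial likelihood: each posterior αⱼ = prior αⱼ + observed count nⱼ.
Posterior concentration: (9.0, 33.4, 61.0), total = 103.4.
Joint mode component: (α_{S2}−1)/(Σα−K) = 32.4/100.4 = 0.3227.

0.3227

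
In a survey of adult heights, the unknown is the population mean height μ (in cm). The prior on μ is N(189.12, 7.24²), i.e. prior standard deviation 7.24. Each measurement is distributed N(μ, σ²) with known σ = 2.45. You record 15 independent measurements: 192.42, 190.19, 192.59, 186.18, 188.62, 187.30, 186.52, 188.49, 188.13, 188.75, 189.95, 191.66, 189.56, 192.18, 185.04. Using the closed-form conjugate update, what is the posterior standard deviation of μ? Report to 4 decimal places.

0.6302

For Normal data with known variance σ², a Normal(μ₀, σ₀²) prior on μ is conjugate. Posterior precision = 1/σ₀² + n/σ²; posterior mean is the precision-weighted average of μ₀ and x̄.
σ₀² = 7.24² = 52.4176, σ² = 2.45² = 6.0025; σ² + n·σ₀² = 6.0025 + 15·52.4176 = 792.2665.
Posterior precision = 1/σ₀² + n/σ² = 1/52.4176 + 15/6.0025 = (σ² + n·σ₀²)/(σ₀²σ²) = 792.2665/(52.4176·6.0025); posterior variance σₙ² = σ₀²σ²/(σ² + n·σ₀²) = 52.4176·6.0025/792.2665 = 0.397135.
Posterior SD = √σₙ² = √(52.4176·6.0025/792.2665) = 0.6302.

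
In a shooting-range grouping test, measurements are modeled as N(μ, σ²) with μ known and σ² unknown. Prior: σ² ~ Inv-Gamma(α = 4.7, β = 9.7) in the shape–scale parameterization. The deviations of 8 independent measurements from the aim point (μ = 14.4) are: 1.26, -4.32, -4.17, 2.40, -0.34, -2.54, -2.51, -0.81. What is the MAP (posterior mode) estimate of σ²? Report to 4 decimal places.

3.9341

With known mean μ and an Inverse-Gamma(α, β) prior on σ², the Normal likelihood is conjugate: posterior is Inv-Gamma(α + n/2, β + Σ(xᵢ−μ)²/2).
Σ(xᵢ−μ)² = (1.26)² + (-4.32)² + (-4.17)² + (2.40)² + (-0.34)² + (-2.54)² + (-2.51)² + (-0.81)² = 56.9223.
Posterior: Inv-Gamma(4.7 + 8/2, 9.7 + 56.9223/2) = Inv-Gamma(8.70, 38.16115).
Mode = β/(α+1) = 38.16115/9.70 = 3.9341.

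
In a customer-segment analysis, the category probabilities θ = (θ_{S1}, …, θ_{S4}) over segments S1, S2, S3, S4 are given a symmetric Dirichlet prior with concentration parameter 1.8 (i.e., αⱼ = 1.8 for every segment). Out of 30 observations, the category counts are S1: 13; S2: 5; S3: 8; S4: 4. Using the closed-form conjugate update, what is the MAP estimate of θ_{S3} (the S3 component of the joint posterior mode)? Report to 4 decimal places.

The Dirichlet prior is conjugate to the Multinomial likelihood: each posterior αⱼ = prior αⱼ + observed count nⱼ.
Posterior concentration: (14.8, 6.8, 9.8, 5.8), total = 37.2.
Joint mode component: (α_{S3}−1)/(Σα−K) = 8.8/33.2 = 0.2651.

0.2651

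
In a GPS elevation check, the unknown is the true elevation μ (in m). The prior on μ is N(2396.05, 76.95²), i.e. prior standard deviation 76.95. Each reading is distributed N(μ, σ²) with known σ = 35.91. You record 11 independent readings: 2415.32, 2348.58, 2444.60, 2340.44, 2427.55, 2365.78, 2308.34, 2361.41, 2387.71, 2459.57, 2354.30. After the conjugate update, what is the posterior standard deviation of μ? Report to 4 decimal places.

10.7217

For Normal data with known variance σ², a Normal(μ₀, σ₀²) prior on μ is conjugate. Posterior precision = 1/σ₀² + n/σ²; posterior mean is the precision-weighted average of μ₀ and x̄.
σ₀² = 76.95² = 5921.3025, σ² = 35.91² = 1289.5281; σ² + n·σ₀² = 1289.5281 + 11·5921.3025 = 66423.8556.
Posterior precision = 1/σ₀² + n/σ² = 1/5921.3025 + 11/1289.5281 = (σ² + n·σ₀²)/(σ₀²σ²) = 66423.8556/(5921.3025·1289.5281); posterior variance σₙ² = σ₀²σ²/(σ² + n·σ₀²) = 5921.3025·1289.5281/66423.8556 = 114.953971.
Posterior SD = √σₙ² = √(5921.3025·1289.5281/66423.8556) = 10.7217.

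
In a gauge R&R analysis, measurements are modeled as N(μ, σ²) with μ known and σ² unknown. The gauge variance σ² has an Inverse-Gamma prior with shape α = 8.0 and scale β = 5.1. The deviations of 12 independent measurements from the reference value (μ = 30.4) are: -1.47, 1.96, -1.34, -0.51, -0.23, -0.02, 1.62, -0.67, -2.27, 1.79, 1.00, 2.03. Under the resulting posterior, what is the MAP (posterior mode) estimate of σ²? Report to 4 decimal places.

1.1621

With known mean μ and an Inverse-Gamma(α, β) prior on σ², the Normal likelihood is conjugate: posterior is Inv-Gamma(α + n/2, β + Σ(xᵢ−μ)²/2).
Σ(xᵢ−μ)² = (-1.47)² + (1.96)² + (-1.34)² + (-0.51)² + (-0.23)² + (-0.02)² + (1.62)² + (-0.67)² + (-2.27)² + (1.79)² + (1.00)² + (2.03)² = 24.6627.
Posterior: Inv-Gamma(8.0 + 12/2, 5.1 + 24.6627/2) = Inv-Gamma(14.00, 17.43135).
Mode = β/(α+1) = 17.43135/15.00 = 1.1621.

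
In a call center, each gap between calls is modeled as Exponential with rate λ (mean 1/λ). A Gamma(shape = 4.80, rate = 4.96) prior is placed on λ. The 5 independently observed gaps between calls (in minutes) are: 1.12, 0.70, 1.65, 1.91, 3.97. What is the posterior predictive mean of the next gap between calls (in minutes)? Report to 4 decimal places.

With a Gamma(shape α, rate β) prior on the exponential rate λ, the posterior after n observations with total T = Σxᵢ is Gamma(α+n, β+T).
Sum of observations T = 9.35 minutes; n = 5.
Posterior: Gamma(4.80+5, 4.96+9.35) = Gamma(9.80, 14.31).
The predictive distribution for the next observation is Lomax; its mean is β/(α−1) = 14.31/8.80 = 1.6261.

1.6261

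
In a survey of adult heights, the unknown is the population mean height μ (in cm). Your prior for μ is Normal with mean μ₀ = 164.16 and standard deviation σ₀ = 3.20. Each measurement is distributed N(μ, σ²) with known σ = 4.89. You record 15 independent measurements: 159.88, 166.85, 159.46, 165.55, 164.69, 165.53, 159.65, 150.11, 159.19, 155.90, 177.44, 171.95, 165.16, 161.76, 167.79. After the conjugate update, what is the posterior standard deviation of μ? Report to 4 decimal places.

For Normal data with known variance σ², a Normal(μ₀, σ₀²) prior on μ is conjugate. Posterior precision = 1/σ₀² + n/σ²; posterior mean is the precision-weighted average of μ₀ and x̄.
σ₀² = 3.20² = 10.24, σ² = 4.89² = 23.9121; σ² + n·σ₀² = 23.9121 + 15·10.24 = 177.5121.
Posterior precision = 1/σ₀² + n/σ² = 1/10.24 + 15/23.9121 = (σ² + n·σ₀²)/(σ₀²σ²) = 177.5121/(10.24·23.9121); posterior variance σₙ² = σ₀²σ²/(σ² + n·σ₀²) = 10.24·23.9121/177.5121 = 1.379398.
Posterior SD = √σₙ² = √(10.24·23.9121/177.5121) = 1.1745.

1.1745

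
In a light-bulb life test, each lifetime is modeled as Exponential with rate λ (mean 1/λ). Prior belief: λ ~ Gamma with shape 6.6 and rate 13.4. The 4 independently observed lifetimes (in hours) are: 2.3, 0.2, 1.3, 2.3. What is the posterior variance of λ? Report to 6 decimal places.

0.027876

With a Gamma(shape α, rate β) prior on the exponential rate λ, the posterior after n observations with total T = Σxᵢ is Gamma(α+n, β+T).
Sum of observations T = 6.1 hours; n = 4.
Posterior: Gamma(6.6+4, 13.4+6.1) = Gamma(10.6, 19.5).
Var = α/β² = 0.027876.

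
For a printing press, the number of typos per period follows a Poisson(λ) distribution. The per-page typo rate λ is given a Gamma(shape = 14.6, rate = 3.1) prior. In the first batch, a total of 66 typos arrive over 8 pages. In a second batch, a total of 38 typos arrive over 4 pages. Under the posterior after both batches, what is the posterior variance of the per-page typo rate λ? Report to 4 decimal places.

0.5202

With a Gamma(shape α, rate β) prior, the Poisson likelihood is conjugate: the posterior is Gamma(α + ΣXᵢ, β + n).
After batch 1: Gamma(α+S, β+n) = Gamma(14.6+66, 3.1+8) = Gamma(80.6, 11.1).
After batch 2: Gamma(α+S, β+n) = Gamma(80.6+38, 11.1+4) = Gamma(118.6, 15.1).
Var = α/β² = 118.6/15.1² = 0.5202.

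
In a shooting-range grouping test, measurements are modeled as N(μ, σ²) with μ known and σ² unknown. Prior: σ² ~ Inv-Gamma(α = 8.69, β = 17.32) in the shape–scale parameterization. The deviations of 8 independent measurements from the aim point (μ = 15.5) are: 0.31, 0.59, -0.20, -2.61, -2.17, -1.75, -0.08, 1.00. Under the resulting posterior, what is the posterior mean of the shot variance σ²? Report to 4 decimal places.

With known mean μ and an Inverse-Gamma(α, β) prior on σ², the Normal likelihood is conjugate: posterior is Inv-Gamma(α + n/2, β + Σ(xᵢ−μ)²/2).
Σ(xᵢ−μ)² = (0.31)² + (0.59)² + (-0.20)² + (-2.61)² + (-2.17)² + (-1.75)² + (-0.08)² + (1.00)² = 16.0741.
Posterior: Inv-Gamma(8.69 + 8/2, 17.32 + 16.0741/2) = Inv-Gamma(12.69, 25.35705).
E[σ²|data] = β/(α−1) = 25.35705/11.69 = 2.1691.

2.1691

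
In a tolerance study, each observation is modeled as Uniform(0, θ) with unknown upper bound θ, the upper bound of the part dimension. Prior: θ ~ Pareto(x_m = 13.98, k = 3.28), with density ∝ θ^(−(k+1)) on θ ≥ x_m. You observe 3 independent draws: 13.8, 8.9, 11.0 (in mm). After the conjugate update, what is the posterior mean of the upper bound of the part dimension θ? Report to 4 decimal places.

A Pareto(scale x_m, shape k) prior on the upper bound θ of Uniform(0, θ) is conjugate: posterior is Pareto(max(x_m, max xᵢ), k + n).
Sample maximum = 13.8; prior scale x_m = 13.98 → posterior scale = max = 13.98.
Posterior shape = 3.28 + 3 = 6.28.
E[θ|data] = k·x_m/(k−1) = 6.28·13.98/5.28 = 16.6277.

16.6277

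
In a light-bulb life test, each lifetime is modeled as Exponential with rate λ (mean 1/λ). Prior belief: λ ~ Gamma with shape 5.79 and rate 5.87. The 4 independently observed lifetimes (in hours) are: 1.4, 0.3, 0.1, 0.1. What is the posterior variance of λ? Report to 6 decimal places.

0.162159

With a Gamma(shape α, rate β) prior on the exponential rate λ, the posterior after n observations with total T = Σxᵢ is Gamma(α+n, β+T).
Sum of observations T = 1.9 hours; n = 4.
Posterior: Gamma(5.79+4, 5.87+1.9) = Gamma(9.79, 7.77).
Var = α/β² = 0.162159.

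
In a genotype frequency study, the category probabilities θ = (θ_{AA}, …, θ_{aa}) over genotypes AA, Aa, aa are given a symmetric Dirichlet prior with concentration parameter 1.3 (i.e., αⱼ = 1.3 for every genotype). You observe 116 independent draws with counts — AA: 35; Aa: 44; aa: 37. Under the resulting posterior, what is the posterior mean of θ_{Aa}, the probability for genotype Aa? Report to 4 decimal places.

The Dirichlet prior is conjugate to the Multinomial likelihood: each posterior αⱼ = prior αⱼ + observed count nⱼ.
Posterior concentration: (36.3, 45.3, 38.3), total = 119.9.
E[θ_{Aa}|data] = α_{Aa}/Σα = 45.3/119.9 = 0.3778.

0.3778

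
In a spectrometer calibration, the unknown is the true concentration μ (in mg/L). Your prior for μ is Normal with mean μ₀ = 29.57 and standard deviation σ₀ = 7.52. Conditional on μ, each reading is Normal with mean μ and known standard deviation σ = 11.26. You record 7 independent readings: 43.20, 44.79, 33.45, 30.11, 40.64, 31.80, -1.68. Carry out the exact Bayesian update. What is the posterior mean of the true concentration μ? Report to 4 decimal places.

For Normal data with known variance σ², a Normal(μ₀, σ₀²) prior on μ is conjugate. Posterior precision = 1/σ₀² + n/σ²; posterior mean is the precision-weighted average of μ₀ and x̄.
Σxᵢ = 43.20 + 44.79 + 33.45 + 30.11 + 40.64 + 31.80 + (-1.68) = 222.31, so n·x̄ = 222.31.
σ₀² = 7.52² = 56.5504, σ² = 11.26² = 126.7876; σ² + n·σ₀² = 126.7876 + 7·56.5504 = 522.6404.
Posterior mean = (μ₀/σ₀² + n·x̄/σ²)/(1/σ₀² + n/σ²) = (σ²·μ₀ + σ₀²·n·x̄)/(σ² + n·σ₀²) = (126.7876·29.57 + 56.5504·222.31)/522.6404 = 16320.828756/522.6404 = 31.2276.

31.2276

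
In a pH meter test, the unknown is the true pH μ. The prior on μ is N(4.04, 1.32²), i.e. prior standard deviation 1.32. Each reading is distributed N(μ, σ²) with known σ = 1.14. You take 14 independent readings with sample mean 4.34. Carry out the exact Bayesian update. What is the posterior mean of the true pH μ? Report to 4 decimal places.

For Normal data with known variance σ², a Normal(μ₀, σ₀²) prior on μ is conjugate. Posterior precision = 1/σ₀² + n/σ²; posterior mean is the precision-weighted average of μ₀ and x̄.
n·x̄ = 14·4.34 = 60.76.
σ₀² = 1.32² = 1.7424, σ² = 1.14² = 1.2996; σ² + n·σ₀² = 1.2996 + 14·1.7424 = 25.6932.
Posterior mean = (μ₀/σ₀² + n·x̄/σ²)/(1/σ₀² + n/σ²) = (σ²·μ₀ + σ₀²·n·x̄)/(σ² + n·σ₀²) = (1.2996·4.04 + 1.7424·60.76)/25.6932 = 111.118608/25.6932 = 4.3248.

4.3248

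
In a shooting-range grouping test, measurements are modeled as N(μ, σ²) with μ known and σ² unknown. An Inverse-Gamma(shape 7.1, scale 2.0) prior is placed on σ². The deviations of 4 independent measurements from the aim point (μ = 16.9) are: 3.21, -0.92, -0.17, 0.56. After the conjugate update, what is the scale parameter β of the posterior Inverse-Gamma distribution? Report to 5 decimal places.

7.74650

With known mean μ and an Inverse-Gamma(α, β) prior on σ², the Normal likelihood is conjugate: posterior is Inv-Gamma(α + n/2, β + Σ(xᵢ−μ)²/2).
Σ(xᵢ−μ)² = (3.21)² + (-0.92)² + (-0.17)² + (0.56)² = 11.4930.
Posterior: Inv-Gamma(7.1 + 4/2, 2.0 + 11.4930/2) = Inv-Gamma(9.10, 7.74650).
Posterior β = 7.74650.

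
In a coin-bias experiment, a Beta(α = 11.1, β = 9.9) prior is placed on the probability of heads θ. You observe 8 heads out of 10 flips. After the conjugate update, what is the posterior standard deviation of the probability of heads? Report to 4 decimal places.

0.0860

The Beta prior is conjugate to a Binomial/Bernoulli likelihood; the update adds successes to α and failures to β.
Posterior: Beta(α+k, β+n−k) = Beta(11.1+8, 9.9+2) = Beta(19.1, 11.9).
Var = αβ/((α+β)²(α+β+1)) = 19.1·11.9/(31.0²·32.0) = 0.00739106; SD = √0.00739106 = 0.0860.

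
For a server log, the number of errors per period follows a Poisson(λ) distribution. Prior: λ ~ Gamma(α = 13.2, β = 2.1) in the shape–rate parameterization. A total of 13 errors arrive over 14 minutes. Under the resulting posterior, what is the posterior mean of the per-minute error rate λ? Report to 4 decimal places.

1.6273

With a Gamma(shape α, rate β) prior, the Poisson likelihood is conjugate: the posterior is Gamma(α + ΣXᵢ, β + n).
Posterior: Gamma(α+S, β+n) = Gamma(13.2+13, 2.1+14) = Gamma(26.2, 16.1).
Posterior mean = α/β = 26.2/16.1 = 1.6273.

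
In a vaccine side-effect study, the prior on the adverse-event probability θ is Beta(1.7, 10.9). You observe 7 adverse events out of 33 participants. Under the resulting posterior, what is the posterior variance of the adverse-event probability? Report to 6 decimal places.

0.003313

The Beta prior is conjugate to a Binomial/Bernoulli likelihood; the update adds successes to α and failures to β.
Posterior: Beta(α+k, β+n−k) = Beta(1.7+7, 10.9+26) = Beta(8.7, 36.9).
Var = αβ/((α+β)²(α+β+1)) = 8.7·36.9/(45.6²·46.6) = 0.003313.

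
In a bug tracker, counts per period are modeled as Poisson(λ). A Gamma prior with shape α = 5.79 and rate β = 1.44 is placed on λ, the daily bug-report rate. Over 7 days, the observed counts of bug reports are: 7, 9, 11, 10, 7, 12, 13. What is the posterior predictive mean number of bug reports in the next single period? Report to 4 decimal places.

8.8614

With a Gamma(shape α, rate β) prior, the Poisson likelihood is conjugate: the posterior is Gamma(α + ΣXᵢ, β + n).
Sum of counts S = 69 over n = 7 days.
Posterior: Gamma(α+S, β+n) = Gamma(5.79+69, 1.44+7) = Gamma(74.79, 8.44).
The predictive distribution for one future period is NegBinom with mean α/β = 8.8614.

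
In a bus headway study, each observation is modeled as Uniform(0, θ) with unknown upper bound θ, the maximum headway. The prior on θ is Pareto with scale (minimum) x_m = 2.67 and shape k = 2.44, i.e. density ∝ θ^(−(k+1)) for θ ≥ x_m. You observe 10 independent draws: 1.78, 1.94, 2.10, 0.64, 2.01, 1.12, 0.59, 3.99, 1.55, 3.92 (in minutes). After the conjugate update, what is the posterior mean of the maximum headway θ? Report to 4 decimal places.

4.3388

A Pareto(scale x_m, shape k) prior on the upper bound θ of Uniform(0, θ) is conjugate: posterior is Pareto(max(x_m, max xᵢ), k + n).
Sample maximum = 3.99; prior scale x_m = 2.67 → posterior scale = max = 3.99.
Posterior shape = 2.44 + 10 = 12.44.
E[θ|data] = k·x_m/(k−1) = 12.44·3.99/11.44 = 4.3388.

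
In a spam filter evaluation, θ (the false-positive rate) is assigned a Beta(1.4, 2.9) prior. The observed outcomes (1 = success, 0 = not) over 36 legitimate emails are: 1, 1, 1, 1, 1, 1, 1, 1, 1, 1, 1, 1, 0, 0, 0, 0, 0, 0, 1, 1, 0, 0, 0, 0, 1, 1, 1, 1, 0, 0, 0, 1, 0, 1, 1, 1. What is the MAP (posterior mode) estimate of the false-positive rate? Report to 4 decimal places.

0.5849

The Beta prior is conjugate to a Binomial/Bernoulli likelihood; the update adds successes to α and failures to β.
Posterior: Beta(α+k, β+n−k) = Beta(1.4+22, 2.9+14) = Beta(23.4, 16.9).
Mode of Beta(a,b) for a,b>1 is (a−1)/(a+b−2) = 22.4/38.3 = 0.5849.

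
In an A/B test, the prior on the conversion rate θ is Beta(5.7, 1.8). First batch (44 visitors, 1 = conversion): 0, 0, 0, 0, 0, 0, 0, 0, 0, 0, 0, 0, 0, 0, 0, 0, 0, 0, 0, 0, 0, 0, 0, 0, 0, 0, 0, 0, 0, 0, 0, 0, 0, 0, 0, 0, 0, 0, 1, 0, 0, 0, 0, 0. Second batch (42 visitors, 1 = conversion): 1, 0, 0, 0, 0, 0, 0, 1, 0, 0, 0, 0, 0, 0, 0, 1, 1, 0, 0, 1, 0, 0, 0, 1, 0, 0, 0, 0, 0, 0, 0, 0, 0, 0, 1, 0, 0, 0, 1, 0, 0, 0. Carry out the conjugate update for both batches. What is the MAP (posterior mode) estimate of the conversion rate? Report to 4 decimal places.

0.1497

The Beta prior is conjugate to a Binomial/Bernoulli likelihood; the update adds successes to α and failures to β.
After batch 1: Beta(5.7+1, 1.8+43) = Beta(6.7, 44.8).
After batch 2: Beta(6.7+8, 44.8+34) = Beta(14.7, 78.8).
Mode of Beta(a,b) for a,b>1 is (a−1)/(a+b−2) = 13.7/91.5 = 0.1497.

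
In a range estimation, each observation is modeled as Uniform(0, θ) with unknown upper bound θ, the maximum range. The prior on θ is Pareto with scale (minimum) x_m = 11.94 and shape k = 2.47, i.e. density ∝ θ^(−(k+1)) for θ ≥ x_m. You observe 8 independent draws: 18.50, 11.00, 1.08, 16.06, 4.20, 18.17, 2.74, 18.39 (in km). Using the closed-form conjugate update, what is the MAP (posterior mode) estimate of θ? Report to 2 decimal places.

18.50

A Pareto(scale x_m, shape k) prior on the upper bound θ of Uniform(0, θ) is conjugate: posterior is Pareto(max(x_m, max xᵢ), k + n).
Sample maximum = 18.50; prior scale x_m = 11.94 → posterior scale = max = 18.50.
Posterior shape = 2.47 + 8 = 10.47.
The Pareto density is decreasing on [x_m, ∞), so the mode is x_m = 18.50.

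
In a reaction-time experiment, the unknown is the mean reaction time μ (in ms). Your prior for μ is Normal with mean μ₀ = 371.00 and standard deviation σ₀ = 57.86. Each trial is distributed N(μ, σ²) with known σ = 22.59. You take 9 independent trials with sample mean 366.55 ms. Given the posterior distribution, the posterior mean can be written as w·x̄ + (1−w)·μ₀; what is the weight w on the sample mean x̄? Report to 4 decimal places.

For Normal data with known variance σ², a Normal(μ₀, σ₀²) prior on μ is conjugate. Posterior precision = 1/σ₀² + n/σ²; posterior mean is the precision-weighted average of μ₀ and x̄.
σ₀² = 57.86² = 3347.7796, σ² = 22.59² = 510.3081. Prior precision 1/σ₀² = 1/3347.7796; data precision n/σ² = 9/510.3081.
w = (n/σ²)/(1/σ₀² + n/σ²) = n·σ₀²/(σ² + n·σ₀²) = 9·3347.7796/(510.3081 + 9·3347.7796) = 30130.0164/30640.3245 = 0.9833.

0.9833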